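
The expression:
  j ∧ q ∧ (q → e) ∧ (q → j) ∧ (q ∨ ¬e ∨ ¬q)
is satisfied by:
  {j: True, e: True, q: True}


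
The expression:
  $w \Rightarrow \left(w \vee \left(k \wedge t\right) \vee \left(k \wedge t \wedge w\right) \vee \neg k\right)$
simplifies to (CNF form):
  $\text{True}$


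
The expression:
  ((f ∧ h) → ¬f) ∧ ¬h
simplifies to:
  ¬h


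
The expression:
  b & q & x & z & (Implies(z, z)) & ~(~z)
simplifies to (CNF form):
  b & q & x & z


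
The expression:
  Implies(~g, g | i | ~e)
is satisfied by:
  {i: True, g: True, e: False}
  {i: True, e: False, g: False}
  {g: True, e: False, i: False}
  {g: False, e: False, i: False}
  {i: True, g: True, e: True}
  {i: True, e: True, g: False}
  {g: True, e: True, i: False}


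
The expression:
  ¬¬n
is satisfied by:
  {n: True}


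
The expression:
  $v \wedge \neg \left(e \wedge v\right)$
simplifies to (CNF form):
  $v \wedge \neg e$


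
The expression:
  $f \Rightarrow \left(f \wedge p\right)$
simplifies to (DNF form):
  $p \vee \neg f$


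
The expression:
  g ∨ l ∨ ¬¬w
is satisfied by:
  {l: True, w: True, g: True}
  {l: True, w: True, g: False}
  {l: True, g: True, w: False}
  {l: True, g: False, w: False}
  {w: True, g: True, l: False}
  {w: True, g: False, l: False}
  {g: True, w: False, l: False}


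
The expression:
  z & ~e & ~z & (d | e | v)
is never true.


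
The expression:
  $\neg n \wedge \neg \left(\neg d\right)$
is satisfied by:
  {d: True, n: False}


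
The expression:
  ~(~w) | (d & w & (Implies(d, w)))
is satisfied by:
  {w: True}


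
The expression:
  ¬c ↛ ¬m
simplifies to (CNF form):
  m ∧ ¬c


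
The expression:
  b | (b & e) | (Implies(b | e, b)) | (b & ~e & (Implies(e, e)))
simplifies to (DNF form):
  b | ~e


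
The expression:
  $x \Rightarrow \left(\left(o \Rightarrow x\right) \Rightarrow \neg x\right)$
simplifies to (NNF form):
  $\neg x$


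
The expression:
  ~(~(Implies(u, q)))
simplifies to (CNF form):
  q | ~u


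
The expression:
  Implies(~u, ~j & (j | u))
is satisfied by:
  {u: True}


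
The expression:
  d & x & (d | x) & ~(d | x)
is never true.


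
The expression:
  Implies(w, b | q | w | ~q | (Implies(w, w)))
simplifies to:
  True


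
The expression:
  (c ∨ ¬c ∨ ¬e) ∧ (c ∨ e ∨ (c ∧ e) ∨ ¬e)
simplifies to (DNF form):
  True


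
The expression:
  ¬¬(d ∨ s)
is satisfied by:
  {d: True, s: True}
  {d: True, s: False}
  {s: True, d: False}


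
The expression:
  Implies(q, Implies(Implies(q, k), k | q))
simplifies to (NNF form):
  True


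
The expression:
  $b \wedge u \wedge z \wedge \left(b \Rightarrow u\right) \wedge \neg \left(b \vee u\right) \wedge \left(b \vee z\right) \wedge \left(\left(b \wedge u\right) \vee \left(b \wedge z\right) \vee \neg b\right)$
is never true.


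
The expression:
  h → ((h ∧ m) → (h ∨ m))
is always true.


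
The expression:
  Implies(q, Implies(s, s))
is always true.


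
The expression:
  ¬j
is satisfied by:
  {j: False}


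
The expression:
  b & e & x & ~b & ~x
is never true.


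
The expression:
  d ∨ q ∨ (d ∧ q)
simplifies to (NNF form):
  d ∨ q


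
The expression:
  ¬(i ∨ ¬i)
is never true.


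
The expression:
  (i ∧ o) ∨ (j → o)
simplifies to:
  o ∨ ¬j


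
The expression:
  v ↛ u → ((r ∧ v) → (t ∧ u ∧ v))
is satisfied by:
  {u: True, v: False, r: False}
  {v: False, r: False, u: False}
  {r: True, u: True, v: False}
  {r: True, v: False, u: False}
  {u: True, v: True, r: False}
  {v: True, u: False, r: False}
  {r: True, v: True, u: True}


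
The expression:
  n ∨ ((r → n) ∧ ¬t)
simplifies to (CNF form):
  (n ∨ ¬r) ∧ (n ∨ ¬t)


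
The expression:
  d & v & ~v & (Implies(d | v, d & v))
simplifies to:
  False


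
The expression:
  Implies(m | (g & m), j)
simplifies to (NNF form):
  j | ~m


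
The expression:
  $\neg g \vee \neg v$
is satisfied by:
  {g: False, v: False}
  {v: True, g: False}
  {g: True, v: False}


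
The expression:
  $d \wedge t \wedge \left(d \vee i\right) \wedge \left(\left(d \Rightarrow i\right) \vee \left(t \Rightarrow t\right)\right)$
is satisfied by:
  {t: True, d: True}


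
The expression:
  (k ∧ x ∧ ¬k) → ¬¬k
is always true.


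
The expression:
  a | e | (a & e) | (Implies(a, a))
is always true.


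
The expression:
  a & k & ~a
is never true.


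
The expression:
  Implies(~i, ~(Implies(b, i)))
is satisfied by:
  {i: True, b: True}
  {i: True, b: False}
  {b: True, i: False}


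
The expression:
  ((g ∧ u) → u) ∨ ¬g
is always true.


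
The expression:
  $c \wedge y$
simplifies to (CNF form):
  $c \wedge y$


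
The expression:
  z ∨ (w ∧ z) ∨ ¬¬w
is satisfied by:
  {z: True, w: True}
  {z: True, w: False}
  {w: True, z: False}


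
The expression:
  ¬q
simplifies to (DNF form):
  ¬q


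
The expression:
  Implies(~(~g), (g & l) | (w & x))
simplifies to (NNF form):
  l | ~g | (w & x)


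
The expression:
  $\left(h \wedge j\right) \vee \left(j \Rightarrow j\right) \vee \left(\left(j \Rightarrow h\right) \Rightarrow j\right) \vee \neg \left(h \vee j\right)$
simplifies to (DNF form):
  $\text{True}$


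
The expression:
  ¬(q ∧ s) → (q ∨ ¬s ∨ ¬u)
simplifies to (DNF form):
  q ∨ ¬s ∨ ¬u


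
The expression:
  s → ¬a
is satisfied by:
  {s: False, a: False}
  {a: True, s: False}
  {s: True, a: False}


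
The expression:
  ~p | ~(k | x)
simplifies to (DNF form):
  ~p | (~k & ~x)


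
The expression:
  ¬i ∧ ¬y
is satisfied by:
  {i: False, y: False}


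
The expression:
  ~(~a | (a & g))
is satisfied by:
  {a: True, g: False}


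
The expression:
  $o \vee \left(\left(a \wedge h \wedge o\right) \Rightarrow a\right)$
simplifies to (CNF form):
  $\text{True}$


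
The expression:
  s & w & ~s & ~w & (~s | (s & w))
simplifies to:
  False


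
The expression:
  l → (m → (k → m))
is always true.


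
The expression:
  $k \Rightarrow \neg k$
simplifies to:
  $\neg k$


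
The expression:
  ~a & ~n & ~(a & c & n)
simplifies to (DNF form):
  ~a & ~n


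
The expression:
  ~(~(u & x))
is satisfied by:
  {u: True, x: True}


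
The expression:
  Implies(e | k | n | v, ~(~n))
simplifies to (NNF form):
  n | (~e & ~k & ~v)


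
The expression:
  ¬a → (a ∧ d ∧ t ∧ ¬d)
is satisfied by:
  {a: True}


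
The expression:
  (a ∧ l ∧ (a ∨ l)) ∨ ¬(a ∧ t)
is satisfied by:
  {l: True, t: False, a: False}
  {t: False, a: False, l: False}
  {l: True, a: True, t: False}
  {a: True, t: False, l: False}
  {l: True, t: True, a: False}
  {t: True, l: False, a: False}
  {l: True, a: True, t: True}


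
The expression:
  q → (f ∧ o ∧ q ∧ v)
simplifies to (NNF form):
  (f ∧ o ∧ v) ∨ ¬q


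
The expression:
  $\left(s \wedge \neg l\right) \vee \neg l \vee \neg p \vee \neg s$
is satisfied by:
  {l: False, p: False, s: False}
  {s: True, l: False, p: False}
  {p: True, l: False, s: False}
  {s: True, p: True, l: False}
  {l: True, s: False, p: False}
  {s: True, l: True, p: False}
  {p: True, l: True, s: False}


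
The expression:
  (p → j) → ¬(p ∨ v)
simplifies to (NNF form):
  (p ∧ ¬j) ∨ (¬p ∧ ¬v)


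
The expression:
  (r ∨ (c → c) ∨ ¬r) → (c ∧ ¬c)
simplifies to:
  False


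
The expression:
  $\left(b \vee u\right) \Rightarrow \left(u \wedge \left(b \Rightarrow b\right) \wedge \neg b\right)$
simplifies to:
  $\neg b$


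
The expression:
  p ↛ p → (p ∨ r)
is always true.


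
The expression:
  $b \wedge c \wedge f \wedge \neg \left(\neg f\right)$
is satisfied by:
  {c: True, b: True, f: True}


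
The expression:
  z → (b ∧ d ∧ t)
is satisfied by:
  {t: True, d: True, b: True, z: False}
  {t: True, d: True, b: False, z: False}
  {t: True, b: True, d: False, z: False}
  {t: True, b: False, d: False, z: False}
  {d: True, b: True, t: False, z: False}
  {d: True, t: False, b: False, z: False}
  {d: False, b: True, t: False, z: False}
  {d: False, t: False, b: False, z: False}
  {t: True, z: True, d: True, b: True}


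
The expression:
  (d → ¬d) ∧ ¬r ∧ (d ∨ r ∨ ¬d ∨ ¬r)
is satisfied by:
  {d: False, r: False}


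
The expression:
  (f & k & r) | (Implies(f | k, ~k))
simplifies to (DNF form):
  ~k | (f & r)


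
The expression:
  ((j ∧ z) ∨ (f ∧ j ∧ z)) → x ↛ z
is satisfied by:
  {z: False, j: False}
  {j: True, z: False}
  {z: True, j: False}


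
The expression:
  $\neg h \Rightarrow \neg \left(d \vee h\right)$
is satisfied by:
  {h: True, d: False}
  {d: False, h: False}
  {d: True, h: True}


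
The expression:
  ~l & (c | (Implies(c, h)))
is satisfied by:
  {l: False}


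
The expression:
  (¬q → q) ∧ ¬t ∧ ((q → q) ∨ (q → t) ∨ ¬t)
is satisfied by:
  {q: True, t: False}


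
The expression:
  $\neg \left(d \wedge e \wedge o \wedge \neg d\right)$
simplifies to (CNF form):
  $\text{True}$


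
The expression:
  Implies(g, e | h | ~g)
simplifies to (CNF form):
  e | h | ~g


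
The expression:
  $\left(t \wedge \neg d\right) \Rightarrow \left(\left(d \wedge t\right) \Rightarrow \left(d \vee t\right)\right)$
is always true.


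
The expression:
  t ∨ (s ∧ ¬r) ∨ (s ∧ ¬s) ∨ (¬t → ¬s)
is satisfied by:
  {t: True, s: False, r: False}
  {s: False, r: False, t: False}
  {r: True, t: True, s: False}
  {r: True, s: False, t: False}
  {t: True, s: True, r: False}
  {s: True, t: False, r: False}
  {r: True, s: True, t: True}


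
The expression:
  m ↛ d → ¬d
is always true.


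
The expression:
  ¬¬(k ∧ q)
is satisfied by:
  {q: True, k: True}


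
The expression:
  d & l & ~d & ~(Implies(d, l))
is never true.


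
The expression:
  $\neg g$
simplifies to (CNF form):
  $\neg g$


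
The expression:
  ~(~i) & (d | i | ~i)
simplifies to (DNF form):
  i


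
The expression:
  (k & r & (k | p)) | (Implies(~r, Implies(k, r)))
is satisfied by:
  {r: True, k: False}
  {k: False, r: False}
  {k: True, r: True}


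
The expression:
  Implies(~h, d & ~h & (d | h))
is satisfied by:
  {d: True, h: True}
  {d: True, h: False}
  {h: True, d: False}


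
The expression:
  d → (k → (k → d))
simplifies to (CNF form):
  True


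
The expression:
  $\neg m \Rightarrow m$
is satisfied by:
  {m: True}


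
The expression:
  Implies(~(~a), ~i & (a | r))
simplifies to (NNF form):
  ~a | ~i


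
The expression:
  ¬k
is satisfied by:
  {k: False}


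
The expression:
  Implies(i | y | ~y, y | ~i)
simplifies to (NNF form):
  y | ~i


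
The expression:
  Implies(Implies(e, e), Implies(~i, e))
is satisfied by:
  {i: True, e: True}
  {i: True, e: False}
  {e: True, i: False}


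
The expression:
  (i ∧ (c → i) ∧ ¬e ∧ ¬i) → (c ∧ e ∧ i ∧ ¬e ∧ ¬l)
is always true.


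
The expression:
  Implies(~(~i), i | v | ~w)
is always true.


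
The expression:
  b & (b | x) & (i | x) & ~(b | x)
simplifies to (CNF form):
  False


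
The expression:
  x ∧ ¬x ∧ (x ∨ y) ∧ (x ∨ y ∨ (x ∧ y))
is never true.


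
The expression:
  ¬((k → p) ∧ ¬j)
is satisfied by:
  {k: True, j: True, p: False}
  {j: True, p: False, k: False}
  {k: True, j: True, p: True}
  {j: True, p: True, k: False}
  {k: True, p: False, j: False}


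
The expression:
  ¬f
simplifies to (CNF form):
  ¬f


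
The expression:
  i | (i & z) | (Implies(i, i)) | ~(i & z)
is always true.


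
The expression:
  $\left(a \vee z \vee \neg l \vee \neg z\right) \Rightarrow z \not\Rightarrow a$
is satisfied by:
  {z: True, a: False}


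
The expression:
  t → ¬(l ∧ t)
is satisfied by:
  {l: False, t: False}
  {t: True, l: False}
  {l: True, t: False}


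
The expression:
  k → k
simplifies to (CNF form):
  True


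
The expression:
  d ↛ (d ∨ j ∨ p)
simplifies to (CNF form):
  False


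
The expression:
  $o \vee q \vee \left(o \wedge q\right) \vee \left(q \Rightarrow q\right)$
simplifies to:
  $\text{True}$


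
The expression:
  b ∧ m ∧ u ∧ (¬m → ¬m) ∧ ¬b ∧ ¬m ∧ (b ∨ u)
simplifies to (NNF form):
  False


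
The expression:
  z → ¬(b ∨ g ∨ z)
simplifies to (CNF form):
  ¬z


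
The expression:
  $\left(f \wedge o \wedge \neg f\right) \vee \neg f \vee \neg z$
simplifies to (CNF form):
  $\neg f \vee \neg z$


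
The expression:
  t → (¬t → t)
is always true.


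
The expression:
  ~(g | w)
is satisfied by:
  {g: False, w: False}


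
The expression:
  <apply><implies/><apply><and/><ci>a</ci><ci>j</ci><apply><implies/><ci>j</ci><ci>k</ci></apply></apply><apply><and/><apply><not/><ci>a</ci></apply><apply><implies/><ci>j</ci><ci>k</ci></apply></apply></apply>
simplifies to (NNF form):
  <apply><or/><apply><not/><ci>a</ci></apply><apply><not/><ci>j</ci></apply><apply><not/><ci>k</ci></apply></apply>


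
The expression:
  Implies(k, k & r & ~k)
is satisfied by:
  {k: False}


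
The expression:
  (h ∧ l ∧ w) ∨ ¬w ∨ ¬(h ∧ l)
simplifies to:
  True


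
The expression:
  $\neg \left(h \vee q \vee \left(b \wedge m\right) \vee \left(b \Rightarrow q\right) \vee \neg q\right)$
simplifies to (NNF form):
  $\text{False}$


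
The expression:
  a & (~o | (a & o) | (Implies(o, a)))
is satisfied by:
  {a: True}


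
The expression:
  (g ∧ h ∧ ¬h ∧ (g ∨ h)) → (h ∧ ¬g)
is always true.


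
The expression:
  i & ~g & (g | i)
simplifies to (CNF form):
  i & ~g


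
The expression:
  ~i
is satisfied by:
  {i: False}


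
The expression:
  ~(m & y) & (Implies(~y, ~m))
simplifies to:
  ~m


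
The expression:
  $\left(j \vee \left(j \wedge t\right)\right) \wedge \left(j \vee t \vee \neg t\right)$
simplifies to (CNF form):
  $j$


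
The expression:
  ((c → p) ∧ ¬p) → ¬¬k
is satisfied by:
  {k: True, c: True, p: True}
  {k: True, c: True, p: False}
  {k: True, p: True, c: False}
  {k: True, p: False, c: False}
  {c: True, p: True, k: False}
  {c: True, p: False, k: False}
  {p: True, c: False, k: False}


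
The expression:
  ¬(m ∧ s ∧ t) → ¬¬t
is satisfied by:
  {t: True}


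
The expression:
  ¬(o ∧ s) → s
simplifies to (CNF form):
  s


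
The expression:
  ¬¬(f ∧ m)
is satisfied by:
  {m: True, f: True}


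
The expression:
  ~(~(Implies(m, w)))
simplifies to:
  w | ~m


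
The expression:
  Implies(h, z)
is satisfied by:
  {z: True, h: False}
  {h: False, z: False}
  {h: True, z: True}


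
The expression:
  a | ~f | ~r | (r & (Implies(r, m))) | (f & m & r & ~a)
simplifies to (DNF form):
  a | m | ~f | ~r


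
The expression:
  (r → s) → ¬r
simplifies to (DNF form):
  ¬r ∨ ¬s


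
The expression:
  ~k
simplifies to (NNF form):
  ~k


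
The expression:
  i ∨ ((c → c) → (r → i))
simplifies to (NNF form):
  i ∨ ¬r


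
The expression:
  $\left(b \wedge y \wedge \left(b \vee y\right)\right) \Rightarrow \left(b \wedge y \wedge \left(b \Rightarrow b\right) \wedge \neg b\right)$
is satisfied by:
  {y: False, b: False}
  {b: True, y: False}
  {y: True, b: False}


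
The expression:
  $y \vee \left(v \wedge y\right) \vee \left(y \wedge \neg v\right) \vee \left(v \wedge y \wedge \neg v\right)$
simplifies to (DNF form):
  $y$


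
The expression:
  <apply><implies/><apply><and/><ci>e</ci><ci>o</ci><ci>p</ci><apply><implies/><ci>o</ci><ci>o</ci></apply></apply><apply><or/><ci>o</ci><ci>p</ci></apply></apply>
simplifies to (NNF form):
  <true/>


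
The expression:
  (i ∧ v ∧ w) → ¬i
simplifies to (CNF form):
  ¬i ∨ ¬v ∨ ¬w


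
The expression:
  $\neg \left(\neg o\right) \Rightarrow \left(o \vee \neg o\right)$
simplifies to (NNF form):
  $\text{True}$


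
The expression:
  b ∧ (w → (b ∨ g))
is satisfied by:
  {b: True}


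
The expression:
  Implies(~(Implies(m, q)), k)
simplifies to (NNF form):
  k | q | ~m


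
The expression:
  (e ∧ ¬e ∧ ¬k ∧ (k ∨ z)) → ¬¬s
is always true.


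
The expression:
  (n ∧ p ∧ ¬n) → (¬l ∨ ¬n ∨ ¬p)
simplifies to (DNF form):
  True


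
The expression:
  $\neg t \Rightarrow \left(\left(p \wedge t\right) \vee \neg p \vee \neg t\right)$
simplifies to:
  $\text{True}$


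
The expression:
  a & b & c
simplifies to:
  a & b & c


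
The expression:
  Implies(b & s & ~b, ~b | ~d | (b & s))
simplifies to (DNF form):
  True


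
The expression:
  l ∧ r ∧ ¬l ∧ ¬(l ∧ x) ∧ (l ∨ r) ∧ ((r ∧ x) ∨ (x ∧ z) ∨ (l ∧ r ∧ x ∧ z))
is never true.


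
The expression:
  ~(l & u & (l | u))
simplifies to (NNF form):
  ~l | ~u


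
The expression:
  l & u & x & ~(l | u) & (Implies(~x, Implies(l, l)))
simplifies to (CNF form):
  False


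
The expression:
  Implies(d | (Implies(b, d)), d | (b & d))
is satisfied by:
  {b: True, d: True}
  {b: True, d: False}
  {d: True, b: False}


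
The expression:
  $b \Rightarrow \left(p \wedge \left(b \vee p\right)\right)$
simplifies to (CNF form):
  $p \vee \neg b$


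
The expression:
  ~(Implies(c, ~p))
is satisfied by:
  {c: True, p: True}


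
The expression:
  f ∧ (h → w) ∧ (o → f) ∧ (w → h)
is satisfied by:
  {f: True, h: False, w: False}
  {f: True, w: True, h: True}


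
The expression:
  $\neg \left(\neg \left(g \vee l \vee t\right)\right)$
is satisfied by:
  {t: True, l: True, g: True}
  {t: True, l: True, g: False}
  {t: True, g: True, l: False}
  {t: True, g: False, l: False}
  {l: True, g: True, t: False}
  {l: True, g: False, t: False}
  {g: True, l: False, t: False}


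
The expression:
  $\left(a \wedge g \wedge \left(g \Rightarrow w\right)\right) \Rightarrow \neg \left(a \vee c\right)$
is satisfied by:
  {w: False, a: False, g: False}
  {g: True, w: False, a: False}
  {a: True, w: False, g: False}
  {g: True, a: True, w: False}
  {w: True, g: False, a: False}
  {g: True, w: True, a: False}
  {a: True, w: True, g: False}


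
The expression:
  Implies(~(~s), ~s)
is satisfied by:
  {s: False}


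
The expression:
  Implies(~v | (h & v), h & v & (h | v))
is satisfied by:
  {v: True}


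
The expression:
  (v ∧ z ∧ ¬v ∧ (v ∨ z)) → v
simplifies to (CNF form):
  True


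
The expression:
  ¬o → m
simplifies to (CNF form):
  m ∨ o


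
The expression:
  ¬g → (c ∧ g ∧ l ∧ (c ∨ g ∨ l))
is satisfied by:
  {g: True}


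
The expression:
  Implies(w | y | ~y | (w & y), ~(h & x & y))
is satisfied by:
  {x: False, y: False, h: False}
  {h: True, x: False, y: False}
  {y: True, x: False, h: False}
  {h: True, y: True, x: False}
  {x: True, h: False, y: False}
  {h: True, x: True, y: False}
  {y: True, x: True, h: False}


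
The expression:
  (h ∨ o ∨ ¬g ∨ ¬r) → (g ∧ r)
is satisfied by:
  {r: True, g: True}


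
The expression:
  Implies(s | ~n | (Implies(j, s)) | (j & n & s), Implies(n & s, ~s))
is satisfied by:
  {s: False, n: False}
  {n: True, s: False}
  {s: True, n: False}


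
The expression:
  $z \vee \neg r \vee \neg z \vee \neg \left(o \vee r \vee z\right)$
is always true.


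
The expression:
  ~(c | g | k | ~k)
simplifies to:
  False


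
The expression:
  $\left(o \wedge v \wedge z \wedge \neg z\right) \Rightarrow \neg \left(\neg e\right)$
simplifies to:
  $\text{True}$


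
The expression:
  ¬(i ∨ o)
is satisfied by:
  {i: False, o: False}


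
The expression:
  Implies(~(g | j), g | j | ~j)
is always true.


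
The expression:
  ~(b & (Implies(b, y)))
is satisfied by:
  {y: False, b: False}
  {b: True, y: False}
  {y: True, b: False}


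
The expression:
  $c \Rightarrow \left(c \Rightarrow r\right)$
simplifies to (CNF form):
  $r \vee \neg c$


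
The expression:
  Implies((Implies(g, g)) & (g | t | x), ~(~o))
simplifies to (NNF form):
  o | (~g & ~t & ~x)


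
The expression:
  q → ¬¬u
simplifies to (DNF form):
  u ∨ ¬q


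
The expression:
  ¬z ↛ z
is always true.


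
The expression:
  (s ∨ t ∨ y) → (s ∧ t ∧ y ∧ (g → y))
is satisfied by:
  {s: False, y: False, t: False}
  {y: True, t: True, s: True}


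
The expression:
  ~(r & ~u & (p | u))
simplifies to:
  u | ~p | ~r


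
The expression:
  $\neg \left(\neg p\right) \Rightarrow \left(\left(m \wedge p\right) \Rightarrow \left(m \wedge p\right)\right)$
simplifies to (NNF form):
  $\text{True}$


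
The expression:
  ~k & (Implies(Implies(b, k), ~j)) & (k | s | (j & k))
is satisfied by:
  {b: True, s: True, k: False, j: False}
  {s: True, b: False, k: False, j: False}
  {j: True, b: True, s: True, k: False}


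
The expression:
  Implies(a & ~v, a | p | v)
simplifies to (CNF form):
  True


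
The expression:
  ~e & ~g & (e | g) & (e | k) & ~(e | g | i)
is never true.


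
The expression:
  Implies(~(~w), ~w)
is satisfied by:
  {w: False}


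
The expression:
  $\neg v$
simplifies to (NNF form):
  $\neg v$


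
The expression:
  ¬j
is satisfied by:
  {j: False}


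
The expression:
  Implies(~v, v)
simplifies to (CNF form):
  v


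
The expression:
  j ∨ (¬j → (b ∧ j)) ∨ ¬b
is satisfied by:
  {j: True, b: False}
  {b: False, j: False}
  {b: True, j: True}


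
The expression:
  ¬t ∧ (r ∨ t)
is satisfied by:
  {r: True, t: False}


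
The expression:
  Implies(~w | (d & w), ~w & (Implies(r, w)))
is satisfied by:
  {d: False, w: False, r: False}
  {w: True, d: False, r: False}
  {r: True, w: True, d: False}
  {d: True, w: False, r: False}


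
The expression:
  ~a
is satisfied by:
  {a: False}


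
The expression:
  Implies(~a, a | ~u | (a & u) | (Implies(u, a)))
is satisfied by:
  {a: True, u: False}
  {u: False, a: False}
  {u: True, a: True}


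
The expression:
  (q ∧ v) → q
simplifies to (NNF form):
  True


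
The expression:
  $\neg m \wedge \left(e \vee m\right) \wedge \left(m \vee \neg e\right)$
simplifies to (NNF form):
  $\text{False}$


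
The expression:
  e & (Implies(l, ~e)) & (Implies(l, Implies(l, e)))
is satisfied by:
  {e: True, l: False}


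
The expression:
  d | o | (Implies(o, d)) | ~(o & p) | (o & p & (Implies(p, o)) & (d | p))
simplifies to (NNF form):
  True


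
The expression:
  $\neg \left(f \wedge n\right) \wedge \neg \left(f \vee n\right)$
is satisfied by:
  {n: False, f: False}


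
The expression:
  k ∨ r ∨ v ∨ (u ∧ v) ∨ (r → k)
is always true.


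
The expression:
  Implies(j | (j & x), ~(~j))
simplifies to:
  True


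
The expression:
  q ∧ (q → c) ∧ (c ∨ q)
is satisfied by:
  {c: True, q: True}


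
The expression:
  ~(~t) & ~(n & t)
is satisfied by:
  {t: True, n: False}


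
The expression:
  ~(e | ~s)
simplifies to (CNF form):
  s & ~e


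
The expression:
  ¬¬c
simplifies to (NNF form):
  c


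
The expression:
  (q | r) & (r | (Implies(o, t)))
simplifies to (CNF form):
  (q | r) & (q | r | t) & (q | r | ~o) & (r | t | ~o)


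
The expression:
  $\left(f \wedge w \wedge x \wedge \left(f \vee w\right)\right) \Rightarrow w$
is always true.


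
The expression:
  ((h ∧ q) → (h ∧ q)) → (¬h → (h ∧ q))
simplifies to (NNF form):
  h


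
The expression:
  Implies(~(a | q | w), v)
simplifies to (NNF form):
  a | q | v | w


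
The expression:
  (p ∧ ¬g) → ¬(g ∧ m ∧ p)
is always true.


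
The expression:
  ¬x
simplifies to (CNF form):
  ¬x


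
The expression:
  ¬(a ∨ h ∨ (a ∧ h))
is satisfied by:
  {h: False, a: False}


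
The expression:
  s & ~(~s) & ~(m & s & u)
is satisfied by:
  {s: True, u: False, m: False}
  {s: True, m: True, u: False}
  {s: True, u: True, m: False}


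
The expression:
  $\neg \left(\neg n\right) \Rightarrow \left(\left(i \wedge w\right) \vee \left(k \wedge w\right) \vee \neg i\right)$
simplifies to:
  $w \vee \neg i \vee \neg n$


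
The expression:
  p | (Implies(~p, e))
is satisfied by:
  {e: True, p: True}
  {e: True, p: False}
  {p: True, e: False}


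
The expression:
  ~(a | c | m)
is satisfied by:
  {c: False, a: False, m: False}


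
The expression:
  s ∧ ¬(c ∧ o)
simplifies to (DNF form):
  (s ∧ ¬c) ∨ (s ∧ ¬o)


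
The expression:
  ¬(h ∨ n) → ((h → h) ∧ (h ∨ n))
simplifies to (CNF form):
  h ∨ n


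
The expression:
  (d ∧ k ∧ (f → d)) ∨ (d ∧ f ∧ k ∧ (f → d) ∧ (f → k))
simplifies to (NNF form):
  d ∧ k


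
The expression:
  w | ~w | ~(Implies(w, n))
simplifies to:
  True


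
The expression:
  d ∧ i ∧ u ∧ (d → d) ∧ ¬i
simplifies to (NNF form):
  False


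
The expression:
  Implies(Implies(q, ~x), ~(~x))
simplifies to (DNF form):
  x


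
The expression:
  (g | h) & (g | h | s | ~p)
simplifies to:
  g | h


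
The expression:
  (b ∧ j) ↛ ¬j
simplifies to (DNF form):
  b ∧ j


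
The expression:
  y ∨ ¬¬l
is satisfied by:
  {y: True, l: True}
  {y: True, l: False}
  {l: True, y: False}


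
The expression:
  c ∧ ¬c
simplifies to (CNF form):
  False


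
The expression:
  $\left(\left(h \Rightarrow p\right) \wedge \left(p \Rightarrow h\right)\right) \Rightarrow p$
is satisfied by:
  {p: True, h: True}
  {p: True, h: False}
  {h: True, p: False}


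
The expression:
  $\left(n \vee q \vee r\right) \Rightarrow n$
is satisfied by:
  {n: True, r: False, q: False}
  {n: True, q: True, r: False}
  {n: True, r: True, q: False}
  {n: True, q: True, r: True}
  {q: False, r: False, n: False}


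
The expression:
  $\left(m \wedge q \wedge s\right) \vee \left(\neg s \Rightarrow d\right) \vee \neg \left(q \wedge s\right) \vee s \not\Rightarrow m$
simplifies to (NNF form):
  $\text{True}$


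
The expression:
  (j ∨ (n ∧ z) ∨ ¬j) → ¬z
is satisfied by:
  {z: False}


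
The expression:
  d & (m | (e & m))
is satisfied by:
  {m: True, d: True}


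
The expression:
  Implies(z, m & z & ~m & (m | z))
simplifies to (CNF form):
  ~z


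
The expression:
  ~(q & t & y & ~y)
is always true.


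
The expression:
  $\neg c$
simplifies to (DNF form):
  $\neg c$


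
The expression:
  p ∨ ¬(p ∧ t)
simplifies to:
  True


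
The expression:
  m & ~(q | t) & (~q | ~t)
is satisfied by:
  {m: True, q: False, t: False}


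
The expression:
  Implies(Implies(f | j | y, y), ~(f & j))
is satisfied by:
  {y: False, j: False, f: False}
  {f: True, y: False, j: False}
  {j: True, y: False, f: False}
  {f: True, j: True, y: False}
  {y: True, f: False, j: False}
  {f: True, y: True, j: False}
  {j: True, y: True, f: False}


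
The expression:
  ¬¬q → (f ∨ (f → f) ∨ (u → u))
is always true.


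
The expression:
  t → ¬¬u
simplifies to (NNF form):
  u ∨ ¬t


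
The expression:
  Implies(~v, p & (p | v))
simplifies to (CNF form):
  p | v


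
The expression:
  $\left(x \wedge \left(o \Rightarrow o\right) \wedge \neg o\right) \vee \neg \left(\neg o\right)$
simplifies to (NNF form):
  $o \vee x$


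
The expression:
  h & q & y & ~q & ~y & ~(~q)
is never true.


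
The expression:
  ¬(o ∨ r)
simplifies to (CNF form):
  ¬o ∧ ¬r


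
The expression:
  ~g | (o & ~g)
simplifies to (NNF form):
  ~g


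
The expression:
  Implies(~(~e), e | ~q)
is always true.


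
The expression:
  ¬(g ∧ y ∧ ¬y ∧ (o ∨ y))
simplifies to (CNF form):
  True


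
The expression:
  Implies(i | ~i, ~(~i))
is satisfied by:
  {i: True}


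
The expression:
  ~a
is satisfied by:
  {a: False}


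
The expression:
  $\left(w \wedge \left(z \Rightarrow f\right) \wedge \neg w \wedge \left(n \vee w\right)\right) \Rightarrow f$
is always true.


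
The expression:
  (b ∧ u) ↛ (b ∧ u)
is never true.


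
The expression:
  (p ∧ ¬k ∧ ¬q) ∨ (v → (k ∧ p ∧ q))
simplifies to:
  (k ∧ p ∧ q) ∨ (p ∧ ¬k ∧ ¬q) ∨ ¬v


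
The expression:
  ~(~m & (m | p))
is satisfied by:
  {m: True, p: False}
  {p: False, m: False}
  {p: True, m: True}


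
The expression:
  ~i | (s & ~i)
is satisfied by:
  {i: False}


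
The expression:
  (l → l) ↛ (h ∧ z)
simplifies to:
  ¬h ∨ ¬z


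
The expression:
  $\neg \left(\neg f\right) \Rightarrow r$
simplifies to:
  $r \vee \neg f$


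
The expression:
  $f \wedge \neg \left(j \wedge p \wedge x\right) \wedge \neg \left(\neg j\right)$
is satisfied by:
  {j: True, f: True, p: False, x: False}
  {x: True, j: True, f: True, p: False}
  {p: True, j: True, f: True, x: False}


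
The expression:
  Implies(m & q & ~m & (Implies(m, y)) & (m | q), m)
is always true.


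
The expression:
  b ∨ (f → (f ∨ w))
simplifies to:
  True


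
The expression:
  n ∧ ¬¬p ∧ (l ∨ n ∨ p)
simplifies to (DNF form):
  n ∧ p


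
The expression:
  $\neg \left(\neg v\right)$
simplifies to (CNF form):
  $v$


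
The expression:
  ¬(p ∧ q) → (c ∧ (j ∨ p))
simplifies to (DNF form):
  (c ∧ j) ∨ (c ∧ p) ∨ (p ∧ q)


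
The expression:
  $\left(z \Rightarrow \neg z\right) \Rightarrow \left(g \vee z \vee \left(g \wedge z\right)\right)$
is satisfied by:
  {z: True, g: True}
  {z: True, g: False}
  {g: True, z: False}


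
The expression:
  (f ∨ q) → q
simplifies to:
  q ∨ ¬f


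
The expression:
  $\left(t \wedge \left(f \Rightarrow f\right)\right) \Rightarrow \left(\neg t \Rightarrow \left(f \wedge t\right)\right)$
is always true.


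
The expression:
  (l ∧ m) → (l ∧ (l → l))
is always true.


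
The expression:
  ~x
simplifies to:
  ~x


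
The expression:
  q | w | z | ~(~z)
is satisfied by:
  {q: True, z: True, w: True}
  {q: True, z: True, w: False}
  {q: True, w: True, z: False}
  {q: True, w: False, z: False}
  {z: True, w: True, q: False}
  {z: True, w: False, q: False}
  {w: True, z: False, q: False}


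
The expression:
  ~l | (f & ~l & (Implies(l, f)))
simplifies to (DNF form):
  ~l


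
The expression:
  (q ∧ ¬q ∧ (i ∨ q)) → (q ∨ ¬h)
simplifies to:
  True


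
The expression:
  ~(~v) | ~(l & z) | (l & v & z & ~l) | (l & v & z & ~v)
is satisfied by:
  {v: True, l: False, z: False}
  {l: False, z: False, v: False}
  {z: True, v: True, l: False}
  {z: True, l: False, v: False}
  {v: True, l: True, z: False}
  {l: True, v: False, z: False}
  {z: True, l: True, v: True}


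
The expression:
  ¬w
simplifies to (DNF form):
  ¬w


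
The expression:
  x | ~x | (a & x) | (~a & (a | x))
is always true.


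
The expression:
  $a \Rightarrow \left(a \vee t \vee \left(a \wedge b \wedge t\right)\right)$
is always true.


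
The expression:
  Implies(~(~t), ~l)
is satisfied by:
  {l: False, t: False}
  {t: True, l: False}
  {l: True, t: False}


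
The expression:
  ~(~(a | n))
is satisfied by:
  {n: True, a: True}
  {n: True, a: False}
  {a: True, n: False}


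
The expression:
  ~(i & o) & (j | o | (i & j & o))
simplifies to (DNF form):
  (j & ~o) | (o & ~i)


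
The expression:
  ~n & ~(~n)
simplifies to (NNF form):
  False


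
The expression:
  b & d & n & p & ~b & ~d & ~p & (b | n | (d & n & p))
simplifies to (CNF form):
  False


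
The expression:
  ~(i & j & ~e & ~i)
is always true.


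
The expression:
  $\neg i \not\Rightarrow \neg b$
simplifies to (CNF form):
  $b \wedge \neg i$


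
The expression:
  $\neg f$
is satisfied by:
  {f: False}


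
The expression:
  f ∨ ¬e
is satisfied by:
  {f: True, e: False}
  {e: False, f: False}
  {e: True, f: True}


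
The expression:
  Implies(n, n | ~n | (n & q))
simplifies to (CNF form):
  True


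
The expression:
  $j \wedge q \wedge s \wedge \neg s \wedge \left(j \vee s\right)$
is never true.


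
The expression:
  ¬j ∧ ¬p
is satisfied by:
  {p: False, j: False}


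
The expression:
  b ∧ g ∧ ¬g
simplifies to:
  False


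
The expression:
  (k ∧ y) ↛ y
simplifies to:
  False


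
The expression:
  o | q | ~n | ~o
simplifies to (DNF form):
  True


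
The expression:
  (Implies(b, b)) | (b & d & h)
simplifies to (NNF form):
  True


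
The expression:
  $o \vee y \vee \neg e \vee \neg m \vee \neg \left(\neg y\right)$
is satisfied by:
  {y: True, o: True, m: False, e: False}
  {y: True, m: False, o: False, e: False}
  {o: True, y: False, m: False, e: False}
  {y: False, m: False, o: False, e: False}
  {e: True, y: True, o: True, m: False}
  {e: True, y: True, m: False, o: False}
  {e: True, o: True, y: False, m: False}
  {e: True, y: False, m: False, o: False}
  {y: True, m: True, o: True, e: False}
  {y: True, m: True, e: False, o: False}
  {m: True, o: True, e: False, y: False}
  {m: True, e: False, o: False, y: False}
  {y: True, m: True, e: True, o: True}
  {y: True, m: True, e: True, o: False}
  {m: True, e: True, o: True, y: False}


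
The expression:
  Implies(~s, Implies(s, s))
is always true.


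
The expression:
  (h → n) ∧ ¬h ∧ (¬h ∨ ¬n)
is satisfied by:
  {h: False}


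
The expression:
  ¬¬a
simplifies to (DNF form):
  a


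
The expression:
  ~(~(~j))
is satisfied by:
  {j: False}


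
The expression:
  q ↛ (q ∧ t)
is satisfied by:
  {q: True, t: False}


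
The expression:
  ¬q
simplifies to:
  ¬q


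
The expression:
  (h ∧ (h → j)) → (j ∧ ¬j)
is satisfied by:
  {h: False, j: False}
  {j: True, h: False}
  {h: True, j: False}


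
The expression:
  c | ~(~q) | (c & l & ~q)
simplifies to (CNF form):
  c | q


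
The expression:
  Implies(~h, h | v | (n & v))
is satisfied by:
  {v: True, h: True}
  {v: True, h: False}
  {h: True, v: False}


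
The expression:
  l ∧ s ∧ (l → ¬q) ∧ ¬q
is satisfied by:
  {s: True, l: True, q: False}


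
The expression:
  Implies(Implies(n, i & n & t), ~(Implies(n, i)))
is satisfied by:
  {n: True, t: False, i: False}
  {i: True, n: True, t: False}
  {t: True, n: True, i: False}


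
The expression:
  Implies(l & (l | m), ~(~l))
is always true.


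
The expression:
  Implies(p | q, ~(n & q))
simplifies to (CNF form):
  ~n | ~q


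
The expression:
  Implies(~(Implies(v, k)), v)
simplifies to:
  True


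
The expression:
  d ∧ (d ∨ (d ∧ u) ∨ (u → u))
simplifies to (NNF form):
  d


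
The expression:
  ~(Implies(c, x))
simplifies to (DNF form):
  c & ~x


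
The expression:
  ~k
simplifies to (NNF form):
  ~k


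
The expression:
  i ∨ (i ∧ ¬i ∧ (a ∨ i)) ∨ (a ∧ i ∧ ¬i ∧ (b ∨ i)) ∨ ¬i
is always true.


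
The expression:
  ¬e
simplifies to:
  ¬e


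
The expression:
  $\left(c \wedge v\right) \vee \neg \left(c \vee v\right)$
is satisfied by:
  {v: False, c: False}
  {c: True, v: True}


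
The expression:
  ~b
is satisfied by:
  {b: False}


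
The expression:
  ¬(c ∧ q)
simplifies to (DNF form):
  ¬c ∨ ¬q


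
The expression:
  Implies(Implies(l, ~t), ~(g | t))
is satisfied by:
  {l: True, g: False, t: False}
  {g: False, t: False, l: False}
  {l: True, t: True, g: False}
  {l: True, t: True, g: True}


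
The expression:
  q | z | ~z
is always true.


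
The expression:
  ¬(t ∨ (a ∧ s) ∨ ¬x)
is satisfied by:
  {x: True, s: False, t: False, a: False}
  {a: True, x: True, s: False, t: False}
  {s: True, x: True, a: False, t: False}


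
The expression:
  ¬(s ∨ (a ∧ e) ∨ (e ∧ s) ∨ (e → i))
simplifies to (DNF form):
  e ∧ ¬a ∧ ¬i ∧ ¬s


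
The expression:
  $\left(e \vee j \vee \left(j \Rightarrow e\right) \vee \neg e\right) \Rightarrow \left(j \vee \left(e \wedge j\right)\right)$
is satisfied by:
  {j: True}


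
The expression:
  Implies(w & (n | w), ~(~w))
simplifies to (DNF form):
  True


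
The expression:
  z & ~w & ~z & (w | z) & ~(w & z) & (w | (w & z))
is never true.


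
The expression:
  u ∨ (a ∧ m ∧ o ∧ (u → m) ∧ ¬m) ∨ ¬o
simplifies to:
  u ∨ ¬o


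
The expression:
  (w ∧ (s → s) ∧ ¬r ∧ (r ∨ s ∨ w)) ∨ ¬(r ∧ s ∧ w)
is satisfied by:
  {s: False, w: False, r: False}
  {r: True, s: False, w: False}
  {w: True, s: False, r: False}
  {r: True, w: True, s: False}
  {s: True, r: False, w: False}
  {r: True, s: True, w: False}
  {w: True, s: True, r: False}


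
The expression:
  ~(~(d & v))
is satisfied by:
  {d: True, v: True}


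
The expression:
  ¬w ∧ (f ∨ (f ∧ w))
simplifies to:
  f ∧ ¬w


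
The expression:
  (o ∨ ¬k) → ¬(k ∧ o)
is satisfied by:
  {k: False, o: False}
  {o: True, k: False}
  {k: True, o: False}


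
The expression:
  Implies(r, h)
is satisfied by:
  {h: True, r: False}
  {r: False, h: False}
  {r: True, h: True}


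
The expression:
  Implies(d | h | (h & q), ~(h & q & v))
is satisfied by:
  {h: False, v: False, q: False}
  {q: True, h: False, v: False}
  {v: True, h: False, q: False}
  {q: True, v: True, h: False}
  {h: True, q: False, v: False}
  {q: True, h: True, v: False}
  {v: True, h: True, q: False}


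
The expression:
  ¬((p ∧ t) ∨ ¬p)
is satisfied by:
  {p: True, t: False}


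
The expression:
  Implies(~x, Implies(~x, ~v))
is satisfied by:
  {x: True, v: False}
  {v: False, x: False}
  {v: True, x: True}


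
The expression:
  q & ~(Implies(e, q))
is never true.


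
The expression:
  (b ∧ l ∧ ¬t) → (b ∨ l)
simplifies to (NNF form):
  True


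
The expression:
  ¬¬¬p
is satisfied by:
  {p: False}


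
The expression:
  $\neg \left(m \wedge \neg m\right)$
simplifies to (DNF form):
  $\text{True}$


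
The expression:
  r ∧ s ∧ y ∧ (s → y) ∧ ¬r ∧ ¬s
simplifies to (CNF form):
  False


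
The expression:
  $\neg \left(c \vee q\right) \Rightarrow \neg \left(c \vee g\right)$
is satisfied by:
  {q: True, c: True, g: False}
  {q: True, g: False, c: False}
  {c: True, g: False, q: False}
  {c: False, g: False, q: False}
  {q: True, c: True, g: True}
  {q: True, g: True, c: False}
  {c: True, g: True, q: False}


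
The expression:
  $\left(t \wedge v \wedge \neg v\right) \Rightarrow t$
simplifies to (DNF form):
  $\text{True}$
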